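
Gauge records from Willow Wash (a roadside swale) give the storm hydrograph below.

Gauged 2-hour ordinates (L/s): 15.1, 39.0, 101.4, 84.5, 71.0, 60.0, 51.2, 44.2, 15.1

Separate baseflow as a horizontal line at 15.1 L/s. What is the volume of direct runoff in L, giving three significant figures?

Direct-runoff ordinates (Q − Q_b): 0.0, 23.9, 86.3, 69.4, 55.9, 44.9, 36.1, 29.1, 0.0 L/s.
ΣQ_DR = 345.6 L/s.
With Δt = 2 h = 7200 s, V = ΣQ_DR · Δt = 345.6 × 7200 = 2.49 × 10^6 L.

V ≈ 2.49 × 10^6 L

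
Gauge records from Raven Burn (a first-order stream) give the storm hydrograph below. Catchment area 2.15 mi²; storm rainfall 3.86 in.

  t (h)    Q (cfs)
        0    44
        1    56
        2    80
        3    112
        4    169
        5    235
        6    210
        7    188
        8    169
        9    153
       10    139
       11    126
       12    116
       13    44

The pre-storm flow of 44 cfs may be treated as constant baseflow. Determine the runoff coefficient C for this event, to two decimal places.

ΣQ_DR = 1225 cfs; V = ΣQ_DR·Δt = 4.410 × 10^6 ft³.
Runoff depth d = V / A = 0.8829 in.
C = d / P = 0.8829 / 3.86 = 0.23.

C ≈ 0.23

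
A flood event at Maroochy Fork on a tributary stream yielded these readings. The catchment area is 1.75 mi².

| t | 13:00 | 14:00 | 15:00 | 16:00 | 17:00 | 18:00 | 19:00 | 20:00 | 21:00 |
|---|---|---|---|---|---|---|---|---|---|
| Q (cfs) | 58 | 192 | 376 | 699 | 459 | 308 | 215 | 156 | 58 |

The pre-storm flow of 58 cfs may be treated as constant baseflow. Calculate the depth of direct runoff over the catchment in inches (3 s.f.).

Direct runoff: 0.0, 134.0, 318.0, 641.0, 401.0, 250.0, 157.0, 98.0, 0.0 cfs; ΣQ_DR = 1999 cfs.
V = ΣQ_DR · Δt = 1999 × 3600 s = 7.196 × 10^6 ft³.
Over A = 1.75 mi², depth = V / A = 1.77 in.

d ≈ 1.77 in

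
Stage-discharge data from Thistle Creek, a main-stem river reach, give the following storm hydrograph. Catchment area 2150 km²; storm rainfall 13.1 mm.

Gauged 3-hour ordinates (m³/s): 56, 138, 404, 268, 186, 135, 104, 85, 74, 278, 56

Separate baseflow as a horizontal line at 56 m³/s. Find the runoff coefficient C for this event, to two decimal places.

ΣQ_DR = 1168 m³/s; V = ΣQ_DR·Δt = 1.261 × 10^7 m³.
Runoff depth d = V / A = 5.867 mm.
C = d / P = 5.867 / 13.1 = 0.45.

C ≈ 0.45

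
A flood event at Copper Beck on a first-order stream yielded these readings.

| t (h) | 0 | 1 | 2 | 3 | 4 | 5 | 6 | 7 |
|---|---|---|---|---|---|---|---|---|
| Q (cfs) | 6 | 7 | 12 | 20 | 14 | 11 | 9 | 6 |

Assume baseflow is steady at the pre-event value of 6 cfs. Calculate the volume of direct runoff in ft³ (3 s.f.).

Direct-runoff ordinates (Q − Q_b): 0.0, 1.0, 6.0, 14.0, 8.0, 5.0, 3.0, 0.0 cfs.
ΣQ_DR = 37.00 cfs.
With Δt = 1 h = 3600 s, V = ΣQ_DR · Δt = 37.00 × 3600 = 1.33 × 10^5 ft³.

V ≈ 1.33 × 10^5 ft³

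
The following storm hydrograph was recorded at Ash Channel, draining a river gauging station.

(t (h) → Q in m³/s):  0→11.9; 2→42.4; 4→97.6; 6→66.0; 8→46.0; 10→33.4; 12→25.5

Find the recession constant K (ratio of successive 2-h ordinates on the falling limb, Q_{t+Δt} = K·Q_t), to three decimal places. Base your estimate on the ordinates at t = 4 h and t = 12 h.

K ≈ 0.715

Using the recession-limb readings at t = 4 h and t = 12 h: Q falls from 97.6 to 25.5 m³/s over 4 intervals.
K = (Q₂/Q₁)^(1/4) = (25.5/97.6)^(1/4) = 0.715.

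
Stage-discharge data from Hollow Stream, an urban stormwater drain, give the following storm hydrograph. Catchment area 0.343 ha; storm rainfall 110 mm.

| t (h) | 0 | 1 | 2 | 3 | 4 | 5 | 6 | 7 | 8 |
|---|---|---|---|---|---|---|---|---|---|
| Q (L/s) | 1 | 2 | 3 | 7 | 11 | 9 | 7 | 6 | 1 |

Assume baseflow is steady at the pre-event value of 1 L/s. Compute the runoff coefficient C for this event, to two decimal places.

C ≈ 0.36

ΣQ_DR = 38.00 L/s; V = ΣQ_DR·Δt = 1.368 × 10^5 L.
Runoff depth d = V / A = 39.88 mm.
C = d / P = 39.88 / 110 = 0.36.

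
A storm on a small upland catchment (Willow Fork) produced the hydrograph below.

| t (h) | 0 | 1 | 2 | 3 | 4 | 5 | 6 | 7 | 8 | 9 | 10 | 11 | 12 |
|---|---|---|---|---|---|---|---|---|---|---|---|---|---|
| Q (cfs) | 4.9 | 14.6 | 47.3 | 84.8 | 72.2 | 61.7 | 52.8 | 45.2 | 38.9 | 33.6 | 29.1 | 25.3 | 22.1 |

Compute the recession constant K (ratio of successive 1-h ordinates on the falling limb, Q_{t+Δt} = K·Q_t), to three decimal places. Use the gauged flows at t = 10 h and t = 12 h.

Using the recession-limb readings at t = 10 h and t = 12 h: Q falls from 29.1 to 22.1 cfs over 2 intervals.
K = (Q₂/Q₁)^(1/2) = (22.1/29.1)^(1/2) = 0.871.

K ≈ 0.871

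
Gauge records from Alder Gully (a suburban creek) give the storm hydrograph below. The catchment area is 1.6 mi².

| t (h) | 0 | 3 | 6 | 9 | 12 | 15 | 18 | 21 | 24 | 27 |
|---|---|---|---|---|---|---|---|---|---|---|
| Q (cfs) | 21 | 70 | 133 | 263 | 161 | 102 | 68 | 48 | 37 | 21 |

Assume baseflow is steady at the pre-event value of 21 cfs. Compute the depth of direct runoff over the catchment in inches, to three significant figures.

Direct runoff: 0.0, 49.0, 112.0, 242.0, 140.0, 81.0, 47.0, 27.0, 16.0, 0.0 cfs; ΣQ_DR = 714.0 cfs.
V = ΣQ_DR · Δt = 714.0 × 10800 s = 7.711 × 10^6 ft³.
Over A = 1.6 mi², depth = V / A = 2.07 in.

d ≈ 2.07 in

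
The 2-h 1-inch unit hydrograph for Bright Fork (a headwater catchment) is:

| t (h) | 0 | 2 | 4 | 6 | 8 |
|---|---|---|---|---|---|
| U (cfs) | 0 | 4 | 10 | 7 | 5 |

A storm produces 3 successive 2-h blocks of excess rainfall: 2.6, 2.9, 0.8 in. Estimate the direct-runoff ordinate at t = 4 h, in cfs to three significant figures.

By discrete convolution, Q_j = Σ (P_i / 1 in) · U_{j−i}.
At t = 4 h (j=2): Q = (2.6/1)·10 + (2.9/1)·4 + (0.8/1)·0 = 37.6 cfs.

Q ≈ 37.6 cfs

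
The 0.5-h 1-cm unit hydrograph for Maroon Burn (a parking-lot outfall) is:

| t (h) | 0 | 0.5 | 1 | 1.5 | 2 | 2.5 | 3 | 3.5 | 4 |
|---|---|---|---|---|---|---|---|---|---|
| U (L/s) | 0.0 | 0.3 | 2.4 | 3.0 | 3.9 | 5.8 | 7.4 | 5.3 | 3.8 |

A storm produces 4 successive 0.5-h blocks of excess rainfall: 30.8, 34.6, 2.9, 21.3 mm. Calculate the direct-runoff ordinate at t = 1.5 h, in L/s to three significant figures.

Q ≈ 17.6 L/s

By discrete convolution, Q_j = Σ (P_i / 10 mm) · U_{j−i}.
At t = 1.5 h (j=3): Q = (30.8/10)·3.0 + (34.6/10)·2.4 + (2.9/10)·0.3 + (21.3/10)·0.0 = 17.6 L/s.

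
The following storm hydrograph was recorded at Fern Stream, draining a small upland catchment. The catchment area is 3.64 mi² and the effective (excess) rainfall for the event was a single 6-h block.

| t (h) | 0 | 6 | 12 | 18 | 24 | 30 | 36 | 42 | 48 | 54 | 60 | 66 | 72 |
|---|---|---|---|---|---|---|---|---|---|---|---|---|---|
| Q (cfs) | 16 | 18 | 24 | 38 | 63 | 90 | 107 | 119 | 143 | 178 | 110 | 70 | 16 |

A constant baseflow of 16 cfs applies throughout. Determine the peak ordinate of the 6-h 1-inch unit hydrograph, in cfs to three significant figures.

U_p ≈ 80.9 cfs

Direct runoff: 0.0, 2.0, 8.0, 22.0, 47.0, 74.0, 91.0, 103.0, 127.0, 162.0, 94.0, 54.0, 0.0 cfs; ΣQ_DR = 784.0 cfs, peak = 162.0 cfs.
Runoff depth d = ΣQ_DR·Δt / A = 784.0 × 21600 / (3.64 mi²) = 2.003 in.
The 1-inch UH is the DRH scaled by (1 in)/d, so U_p = 162.0 × 1/2.003 = 80.9 cfs.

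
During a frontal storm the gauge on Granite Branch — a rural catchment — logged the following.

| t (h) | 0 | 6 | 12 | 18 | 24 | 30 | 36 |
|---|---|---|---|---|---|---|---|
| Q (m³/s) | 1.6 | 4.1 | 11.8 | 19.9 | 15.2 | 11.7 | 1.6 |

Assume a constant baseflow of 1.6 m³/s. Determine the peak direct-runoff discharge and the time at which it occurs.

Subtracting baseflow gives direct-runoff ordinates: 0.0, 2.5, 10.2, 18.3, 13.6, 10.1, 0.0 m³/s.
The maximum is 18.3 m³/s, occurring at the reading for t = 18 h.

Q_p = 18.3 m³/s at t = 18 h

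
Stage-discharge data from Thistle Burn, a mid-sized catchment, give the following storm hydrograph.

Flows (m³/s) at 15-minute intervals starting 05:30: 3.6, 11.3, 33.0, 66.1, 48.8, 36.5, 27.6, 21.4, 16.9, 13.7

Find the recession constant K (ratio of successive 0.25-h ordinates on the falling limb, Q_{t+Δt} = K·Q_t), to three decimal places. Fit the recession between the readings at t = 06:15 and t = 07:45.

Using the recession-limb readings at t = 06:15 and t = 07:45: Q falls from 66.1 to 13.7 m³/s over 6 intervals.
K = (Q₂/Q₁)^(1/6) = (13.7/66.1)^(1/6) = 0.769.

K ≈ 0.769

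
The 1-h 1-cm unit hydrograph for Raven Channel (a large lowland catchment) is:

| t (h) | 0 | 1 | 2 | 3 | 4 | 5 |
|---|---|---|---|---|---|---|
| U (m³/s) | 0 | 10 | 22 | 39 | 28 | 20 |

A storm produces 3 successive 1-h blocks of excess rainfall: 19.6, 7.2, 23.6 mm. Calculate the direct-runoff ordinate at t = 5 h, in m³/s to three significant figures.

Q ≈ 151 m³/s

By discrete convolution, Q_j = Σ (P_i / 10 mm) · U_{j−i}.
At t = 5 h (j=5): Q = (19.6/10)·20 + (7.2/10)·28 + (23.6/10)·39 = 151 m³/s.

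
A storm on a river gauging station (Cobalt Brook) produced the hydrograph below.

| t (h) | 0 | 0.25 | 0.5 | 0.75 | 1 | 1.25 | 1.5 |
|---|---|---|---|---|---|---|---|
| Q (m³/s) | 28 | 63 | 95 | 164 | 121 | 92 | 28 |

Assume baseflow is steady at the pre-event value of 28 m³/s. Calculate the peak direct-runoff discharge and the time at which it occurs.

Subtracting baseflow gives direct-runoff ordinates: 0.0, 35.0, 67.0, 136.0, 93.0, 64.0, 0.0 m³/s.
The maximum is 136.0 m³/s, occurring at the reading for t = 0.75 h.

Q_p = 136.0 m³/s at t = 0.75 h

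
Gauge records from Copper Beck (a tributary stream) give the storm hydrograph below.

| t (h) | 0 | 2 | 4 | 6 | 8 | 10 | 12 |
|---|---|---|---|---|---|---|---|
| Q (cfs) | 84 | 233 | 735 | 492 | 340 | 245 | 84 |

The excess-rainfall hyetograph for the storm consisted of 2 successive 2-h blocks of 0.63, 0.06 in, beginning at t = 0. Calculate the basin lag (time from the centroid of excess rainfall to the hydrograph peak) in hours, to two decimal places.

t_L ≈ 2.83 h

Centroid of excess rainfall: t_c = Σ P_i·t̄_i / ΣP_i = 1.1739 h (block centres at 1, 3 h).
Hydrograph peak occurs at t = 4 h, so basin lag t_L = 4 − 1.1739 = 2.83 h.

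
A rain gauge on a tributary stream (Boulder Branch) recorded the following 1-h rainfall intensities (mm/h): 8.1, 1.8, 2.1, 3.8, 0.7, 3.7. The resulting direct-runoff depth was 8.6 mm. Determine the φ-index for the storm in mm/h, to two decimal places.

Only the 3 blocks with intensity above φ contribute runoff: 8.1, 3.8, 3.7 mm/h.
Σ(I−φ)·Δt = d  ⇒  (8.1+3.8+3.7 − 3φ)·1 = 8.6
φ = (15.60 − 8.6/1) / 3 = 2.33 mm/h.

φ ≈ 2.33 mm/h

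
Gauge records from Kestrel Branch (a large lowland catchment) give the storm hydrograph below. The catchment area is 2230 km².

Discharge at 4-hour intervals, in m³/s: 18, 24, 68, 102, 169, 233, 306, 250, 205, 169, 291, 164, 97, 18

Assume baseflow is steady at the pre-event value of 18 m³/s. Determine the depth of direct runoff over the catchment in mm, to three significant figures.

d ≈ 12.0 mm

Direct runoff: 0.0, 6.0, 50.0, 84.0, 151.0, 215.0, 288.0, 232.0, 187.0, 151.0, 273.0, 146.0, 79.0, 0.0 m³/s; ΣQ_DR = 1862 m³/s.
V = ΣQ_DR · Δt = 1862 × 14400 s = 2.681 × 10^7 m³.
Over A = 2230 km², depth = V / A = 12.0 mm.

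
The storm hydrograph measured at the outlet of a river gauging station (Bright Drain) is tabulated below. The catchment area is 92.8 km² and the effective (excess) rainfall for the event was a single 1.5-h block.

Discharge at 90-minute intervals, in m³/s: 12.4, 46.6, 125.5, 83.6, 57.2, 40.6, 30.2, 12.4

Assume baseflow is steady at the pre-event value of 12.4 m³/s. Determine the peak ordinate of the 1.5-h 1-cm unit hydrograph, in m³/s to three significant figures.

Direct runoff: 0.0, 34.2, 113.1, 71.2, 44.8, 28.2, 17.8, 0.0 m³/s; ΣQ_DR = 309.3 m³/s, peak = 113.1 m³/s.
Runoff depth d = ΣQ_DR·Δt / A = 309.3 × 5400 / (92.8 km²) = 18.00 mm.
The 1-cm UH is the DRH scaled by (10 mm)/d, so U_p = 113.1 × 10/18.00 = 62.8 m³/s.

U_p ≈ 62.8 m³/s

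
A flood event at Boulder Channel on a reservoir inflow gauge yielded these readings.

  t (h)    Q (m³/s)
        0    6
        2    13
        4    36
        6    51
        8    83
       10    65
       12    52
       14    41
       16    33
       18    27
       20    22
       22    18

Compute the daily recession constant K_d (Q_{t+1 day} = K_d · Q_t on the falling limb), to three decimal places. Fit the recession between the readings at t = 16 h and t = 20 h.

K_d ≈ 0.088

Between t = 16 h and t = 20 h the flow falls from 33 to 22 m³/s over 2×2 h = 4 h.
Per-interval ratio K = (22/33)^(1/2) = 0.8165; K_d = K^(24/2) = 0.088.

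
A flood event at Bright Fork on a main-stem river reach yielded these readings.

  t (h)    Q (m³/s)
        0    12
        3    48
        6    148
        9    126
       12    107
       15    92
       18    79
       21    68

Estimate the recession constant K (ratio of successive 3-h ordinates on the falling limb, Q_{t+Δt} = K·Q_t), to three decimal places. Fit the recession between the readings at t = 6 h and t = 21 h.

K ≈ 0.856

Using the recession-limb readings at t = 6 h and t = 21 h: Q falls from 148 to 68 m³/s over 5 intervals.
K = (Q₂/Q₁)^(1/5) = (68/148)^(1/5) = 0.856.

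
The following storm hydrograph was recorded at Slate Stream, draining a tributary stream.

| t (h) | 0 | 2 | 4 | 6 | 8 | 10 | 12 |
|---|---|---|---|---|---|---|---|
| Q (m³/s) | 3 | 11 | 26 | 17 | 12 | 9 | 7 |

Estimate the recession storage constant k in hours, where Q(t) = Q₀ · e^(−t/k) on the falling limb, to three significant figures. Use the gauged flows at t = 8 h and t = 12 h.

On the falling limb, Q drops from 12 to 7 m³/s between t = 8 h and t = 12 h (Δt = 4 h).
k = −Δt / ln(Q₂/Q₁) = −4 / ln(7/12) = 7.42 h.

k ≈ 7.42 h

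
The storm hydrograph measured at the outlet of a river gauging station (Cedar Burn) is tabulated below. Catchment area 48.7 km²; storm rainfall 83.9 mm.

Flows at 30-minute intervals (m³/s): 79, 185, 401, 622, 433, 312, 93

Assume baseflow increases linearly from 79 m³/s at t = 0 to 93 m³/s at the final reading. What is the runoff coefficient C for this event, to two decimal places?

ΣQ_DR = 1523 m³/s; V = ΣQ_DR·Δt = 2.741 × 10^6 m³.
Runoff depth d = V / A = 56.29 mm.
C = d / P = 56.29 / 83.9 = 0.67.

C ≈ 0.67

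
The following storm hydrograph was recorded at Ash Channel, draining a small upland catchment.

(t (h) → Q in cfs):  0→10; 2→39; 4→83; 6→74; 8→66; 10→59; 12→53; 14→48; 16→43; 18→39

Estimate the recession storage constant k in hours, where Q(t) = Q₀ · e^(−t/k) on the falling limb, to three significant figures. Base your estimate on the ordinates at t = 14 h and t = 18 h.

k ≈ 19.3 h

On the falling limb, Q drops from 48 to 39 cfs between t = 14 h and t = 18 h (Δt = 4 h).
k = −Δt / ln(Q₂/Q₁) = −4 / ln(39/48) = 19.3 h.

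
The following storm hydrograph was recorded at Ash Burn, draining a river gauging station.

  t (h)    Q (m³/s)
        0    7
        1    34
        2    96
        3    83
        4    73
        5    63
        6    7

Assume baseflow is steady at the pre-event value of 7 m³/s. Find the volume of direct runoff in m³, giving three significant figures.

Direct-runoff ordinates (Q − Q_b): 0.0, 27.0, 89.0, 76.0, 66.0, 56.0, 0.0 m³/s.
ΣQ_DR = 314.0 m³/s.
With Δt = 1 h = 3600 s, V = ΣQ_DR · Δt = 314.0 × 3600 = 1.13 × 10^6 m³.

V ≈ 1.13 × 10^6 m³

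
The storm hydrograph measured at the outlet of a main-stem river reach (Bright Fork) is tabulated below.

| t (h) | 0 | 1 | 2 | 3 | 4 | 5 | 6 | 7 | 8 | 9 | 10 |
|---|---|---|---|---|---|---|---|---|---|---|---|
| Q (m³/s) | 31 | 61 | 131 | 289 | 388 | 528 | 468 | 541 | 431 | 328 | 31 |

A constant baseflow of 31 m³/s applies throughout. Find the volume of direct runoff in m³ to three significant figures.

Direct-runoff ordinates (Q − Q_b): 0.0, 30.0, 100.0, 258.0, 357.0, 497.0, 437.0, 510.0, 400.0, 297.0, 0.0 m³/s.
ΣQ_DR = 2886 m³/s.
With Δt = 1 h = 3600 s, V = ΣQ_DR · Δt = 2886 × 3600 = 1.04 × 10^7 m³.

V ≈ 1.04 × 10^7 m³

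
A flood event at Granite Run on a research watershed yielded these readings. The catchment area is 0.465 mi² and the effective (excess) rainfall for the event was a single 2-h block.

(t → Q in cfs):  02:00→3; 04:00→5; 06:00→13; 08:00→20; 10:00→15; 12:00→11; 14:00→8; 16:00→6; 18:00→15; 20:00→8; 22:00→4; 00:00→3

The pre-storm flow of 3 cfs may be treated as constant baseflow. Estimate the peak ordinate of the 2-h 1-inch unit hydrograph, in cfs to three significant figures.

U_p ≈ 34.0 cfs

Direct runoff: 0.0, 2.0, 10.0, 17.0, 12.0, 8.0, 5.0, 3.0, 12.0, 5.0, 1.0, 0.0 cfs; ΣQ_DR = 75.00 cfs, peak = 17.0 cfs.
Runoff depth d = ΣQ_DR·Δt / A = 75.00 × 7200 / (0.465 mi²) = 0.4999 in.
The 1-inch UH is the DRH scaled by (1 in)/d, so U_p = 17.0 × 1/0.4999 = 34.0 cfs.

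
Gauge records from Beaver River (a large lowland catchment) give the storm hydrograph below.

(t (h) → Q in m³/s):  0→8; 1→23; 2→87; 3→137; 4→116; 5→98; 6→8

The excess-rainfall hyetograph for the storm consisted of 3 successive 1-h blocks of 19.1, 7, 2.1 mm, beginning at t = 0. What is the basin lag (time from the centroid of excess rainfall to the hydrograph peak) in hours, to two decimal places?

t_L ≈ 2.10 h

Centroid of excess rainfall: t_c = Σ P_i·t̄_i / ΣP_i = 0.8972 h (block centres at 0.5, 1.5, 2.5 h).
Hydrograph peak occurs at t = 3 h, so basin lag t_L = 3 − 0.8972 = 2.10 h.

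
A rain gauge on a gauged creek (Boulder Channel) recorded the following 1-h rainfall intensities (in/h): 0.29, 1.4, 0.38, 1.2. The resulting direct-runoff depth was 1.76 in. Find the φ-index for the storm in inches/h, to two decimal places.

Only the 2 blocks with intensity above φ contribute runoff: 1.4, 1.2 in/h.
Σ(I−φ)·Δt = d  ⇒  (1.4+1.2 − 2φ)·1 = 1.76
φ = (2.600 − 1.76/1) / 2 = 0.42 in/h.

φ ≈ 0.42 in/h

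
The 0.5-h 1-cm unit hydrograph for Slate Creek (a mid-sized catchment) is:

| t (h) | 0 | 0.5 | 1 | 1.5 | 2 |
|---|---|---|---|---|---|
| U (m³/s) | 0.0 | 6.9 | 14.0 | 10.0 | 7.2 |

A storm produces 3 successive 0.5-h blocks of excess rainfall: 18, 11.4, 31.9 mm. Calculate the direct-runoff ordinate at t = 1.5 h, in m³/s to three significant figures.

Q ≈ 56.0 m³/s

By discrete convolution, Q_j = Σ (P_i / 10 mm) · U_{j−i}.
At t = 1.5 h (j=3): Q = (18/10)·10.0 + (11.4/10)·14.0 + (31.9/10)·6.9 = 56.0 m³/s.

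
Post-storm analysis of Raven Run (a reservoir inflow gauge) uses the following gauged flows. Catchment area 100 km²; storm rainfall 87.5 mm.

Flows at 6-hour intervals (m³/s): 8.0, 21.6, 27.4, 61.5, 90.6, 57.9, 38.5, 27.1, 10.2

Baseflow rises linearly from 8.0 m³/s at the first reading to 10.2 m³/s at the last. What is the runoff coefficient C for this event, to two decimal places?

C ≈ 0.64

ΣQ_DR = 260.9 m³/s; V = ΣQ_DR·Δt = 5.635 × 10^6 m³.
Runoff depth d = V / A = 56.35 mm.
C = d / P = 56.35 / 87.5 = 0.64.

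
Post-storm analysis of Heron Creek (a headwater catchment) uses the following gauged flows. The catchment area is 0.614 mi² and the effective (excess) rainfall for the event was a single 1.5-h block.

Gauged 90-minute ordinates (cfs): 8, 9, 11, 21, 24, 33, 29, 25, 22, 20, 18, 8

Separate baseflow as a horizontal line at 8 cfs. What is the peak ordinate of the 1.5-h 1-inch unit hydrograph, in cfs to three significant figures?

U_p ≈ 50.0 cfs

Direct runoff: 0.0, 1.0, 3.0, 13.0, 16.0, 25.0, 21.0, 17.0, 14.0, 12.0, 10.0, 0.0 cfs; ΣQ_DR = 132.0 cfs, peak = 25.0 cfs.
Runoff depth d = ΣQ_DR·Δt / A = 132.0 × 5400 / (0.614 mi²) = 0.4997 in.
The 1-inch UH is the DRH scaled by (1 in)/d, so U_p = 25.0 × 1/0.4997 = 50.0 cfs.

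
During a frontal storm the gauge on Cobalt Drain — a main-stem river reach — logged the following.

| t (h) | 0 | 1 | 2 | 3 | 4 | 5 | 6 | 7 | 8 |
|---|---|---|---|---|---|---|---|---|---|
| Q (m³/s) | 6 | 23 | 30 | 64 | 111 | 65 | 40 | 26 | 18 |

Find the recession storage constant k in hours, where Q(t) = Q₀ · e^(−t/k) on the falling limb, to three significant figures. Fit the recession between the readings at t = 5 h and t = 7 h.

k ≈ 2.18 h

On the falling limb, Q drops from 65 to 26 m³/s between t = 5 h and t = 7 h (Δt = 2 h).
k = −Δt / ln(Q₂/Q₁) = −2 / ln(26/65) = 2.18 h.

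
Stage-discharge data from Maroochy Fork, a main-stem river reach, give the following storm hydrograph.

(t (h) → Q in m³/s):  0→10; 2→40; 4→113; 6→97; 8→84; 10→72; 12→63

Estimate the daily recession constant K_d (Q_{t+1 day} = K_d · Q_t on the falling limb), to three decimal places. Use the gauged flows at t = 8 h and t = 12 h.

Between t = 8 h and t = 12 h the flow falls from 84 to 63 m³/s over 2×2 h = 4 h.
Per-interval ratio K = (63/84)^(1/2) = 0.8660; K_d = K^(24/2) = 0.178.

K_d ≈ 0.178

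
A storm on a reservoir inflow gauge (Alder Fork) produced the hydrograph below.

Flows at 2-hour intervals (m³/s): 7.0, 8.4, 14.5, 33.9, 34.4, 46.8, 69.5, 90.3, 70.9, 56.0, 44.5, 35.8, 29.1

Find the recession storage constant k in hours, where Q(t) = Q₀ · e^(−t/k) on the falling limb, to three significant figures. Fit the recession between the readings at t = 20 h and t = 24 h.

k ≈ 9.42 h

On the falling limb, Q drops from 44.5 to 29.1 m³/s between t = 20 h and t = 24 h (Δt = 4 h).
k = −Δt / ln(Q₂/Q₁) = −4 / ln(29.1/44.5) = 9.42 h.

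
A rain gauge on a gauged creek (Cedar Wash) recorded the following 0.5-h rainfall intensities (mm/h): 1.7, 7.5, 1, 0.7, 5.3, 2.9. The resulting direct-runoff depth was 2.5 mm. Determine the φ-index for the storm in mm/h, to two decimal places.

φ ≈ 3.90 mm/h

Only the 2 blocks with intensity above φ contribute runoff: 7.5, 5.3 mm/h.
Σ(I−φ)·Δt = d  ⇒  (7.5+5.3 − 2φ)·0.5 = 2.5
φ = (12.80 − 2.5/0.5) / 2 = 3.90 mm/h.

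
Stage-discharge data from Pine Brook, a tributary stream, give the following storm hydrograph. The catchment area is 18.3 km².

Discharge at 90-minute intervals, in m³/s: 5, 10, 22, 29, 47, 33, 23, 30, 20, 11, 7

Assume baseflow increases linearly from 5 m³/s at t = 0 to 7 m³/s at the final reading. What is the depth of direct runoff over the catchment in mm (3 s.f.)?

Direct runoff: 0.00, 4.80, 16.60, 23.40, 41.20, 27.00, 16.80, 23.60, 13.40, 4.20, 0.00 m³/s; ΣQ_DR = 171.0 m³/s.
V = ΣQ_DR · Δt = 171.0 × 5400 s = 9.234 × 10^5 m³.
Over A = 18.3 km², depth = V / A = 50.5 mm.

d ≈ 50.5 mm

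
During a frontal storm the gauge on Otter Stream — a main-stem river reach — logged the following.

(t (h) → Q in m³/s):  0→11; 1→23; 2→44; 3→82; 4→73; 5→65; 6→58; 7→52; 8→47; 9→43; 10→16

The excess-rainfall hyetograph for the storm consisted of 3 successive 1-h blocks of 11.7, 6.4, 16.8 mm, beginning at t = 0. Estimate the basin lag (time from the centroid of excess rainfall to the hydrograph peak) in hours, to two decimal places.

Centroid of excess rainfall: t_c = Σ P_i·t̄_i / ΣP_i = 1.6461 h (block centres at 0.5, 1.5, 2.5 h).
Hydrograph peak occurs at t = 3 h, so basin lag t_L = 3 − 1.6461 = 1.35 h.

t_L ≈ 1.35 h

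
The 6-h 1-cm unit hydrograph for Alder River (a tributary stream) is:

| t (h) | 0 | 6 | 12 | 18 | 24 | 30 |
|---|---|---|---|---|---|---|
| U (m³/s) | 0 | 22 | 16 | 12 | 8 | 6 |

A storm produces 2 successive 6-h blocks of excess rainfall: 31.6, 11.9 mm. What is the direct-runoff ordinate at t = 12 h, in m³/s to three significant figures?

By discrete convolution, Q_j = Σ (P_i / 10 mm) · U_{j−i}.
At t = 12 h (j=2): Q = (31.6/10)·16 + (11.9/10)·22 = 76.7 m³/s.

Q ≈ 76.7 m³/s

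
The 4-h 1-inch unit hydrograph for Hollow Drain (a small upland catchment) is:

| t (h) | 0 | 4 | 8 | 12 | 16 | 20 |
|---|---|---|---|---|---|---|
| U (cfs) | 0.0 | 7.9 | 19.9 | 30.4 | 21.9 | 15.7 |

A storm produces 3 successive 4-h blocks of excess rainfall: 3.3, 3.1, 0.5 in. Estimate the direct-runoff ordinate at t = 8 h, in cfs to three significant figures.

Q ≈ 90.2 cfs

By discrete convolution, Q_j = Σ (P_i / 1 in) · U_{j−i}.
At t = 8 h (j=2): Q = (3.3/1)·19.9 + (3.1/1)·7.9 + (0.5/1)·0.0 = 90.2 cfs.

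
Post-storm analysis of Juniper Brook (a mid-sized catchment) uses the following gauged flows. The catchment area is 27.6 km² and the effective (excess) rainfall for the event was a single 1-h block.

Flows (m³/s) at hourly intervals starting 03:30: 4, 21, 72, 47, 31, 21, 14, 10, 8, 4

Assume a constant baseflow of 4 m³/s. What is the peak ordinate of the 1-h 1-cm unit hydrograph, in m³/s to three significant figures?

Direct runoff: 0.0, 17.0, 68.0, 43.0, 27.0, 17.0, 10.0, 6.0, 4.0, 0.0 m³/s; ΣQ_DR = 192.0 m³/s, peak = 68.0 m³/s.
Runoff depth d = ΣQ_DR·Δt / A = 192.0 × 3600 / (27.6 km²) = 25.04 mm.
The 1-cm UH is the DRH scaled by (10 mm)/d, so U_p = 68.0 × 10/25.04 = 27.2 m³/s.

U_p ≈ 27.2 m³/s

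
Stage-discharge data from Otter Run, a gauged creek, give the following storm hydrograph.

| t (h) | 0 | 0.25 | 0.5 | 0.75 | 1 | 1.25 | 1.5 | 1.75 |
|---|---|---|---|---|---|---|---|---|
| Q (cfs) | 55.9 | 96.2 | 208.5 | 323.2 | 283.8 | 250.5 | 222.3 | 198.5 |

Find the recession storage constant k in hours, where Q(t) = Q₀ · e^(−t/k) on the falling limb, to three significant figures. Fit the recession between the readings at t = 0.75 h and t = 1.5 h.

On the falling limb, Q drops from 323.2 to 222.3 cfs between t = 0.75 h and t = 1.5 h (Δt = 0.75 h).
k = −Δt / ln(Q₂/Q₁) = −0.75 / ln(222.3/323.2) = 2.00 h.

k ≈ 2.00 h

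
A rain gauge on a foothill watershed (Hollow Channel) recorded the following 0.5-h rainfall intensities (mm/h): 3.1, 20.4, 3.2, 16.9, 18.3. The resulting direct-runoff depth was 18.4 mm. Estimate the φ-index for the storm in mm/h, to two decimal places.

Only the 3 blocks with intensity above φ contribute runoff: 20.4, 16.9, 18.3 mm/h.
Σ(I−φ)·Δt = d  ⇒  (20.4+16.9+18.3 − 3φ)·0.5 = 18.4
φ = (55.60 − 18.4/0.5) / 3 = 6.27 mm/h.

φ ≈ 6.27 mm/h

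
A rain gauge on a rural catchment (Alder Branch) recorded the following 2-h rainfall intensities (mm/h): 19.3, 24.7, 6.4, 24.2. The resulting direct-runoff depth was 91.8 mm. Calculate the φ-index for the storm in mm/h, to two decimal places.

φ ≈ 7.43 mm/h

Only the 3 blocks with intensity above φ contribute runoff: 19.3, 24.7, 24.2 mm/h.
Σ(I−φ)·Δt = d  ⇒  (19.3+24.7+24.2 − 3φ)·2 = 91.8
φ = (68.20 − 91.8/2) / 3 = 7.43 mm/h.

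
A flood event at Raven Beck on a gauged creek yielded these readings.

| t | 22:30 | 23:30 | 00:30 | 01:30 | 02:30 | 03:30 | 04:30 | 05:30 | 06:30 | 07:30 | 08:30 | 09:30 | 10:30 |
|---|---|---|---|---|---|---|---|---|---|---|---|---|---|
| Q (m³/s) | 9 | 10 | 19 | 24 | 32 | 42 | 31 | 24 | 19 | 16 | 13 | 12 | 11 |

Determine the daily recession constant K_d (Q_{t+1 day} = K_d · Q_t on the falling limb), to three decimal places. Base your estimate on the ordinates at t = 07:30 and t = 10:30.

K_d ≈ 0.050

Between t = 07:30 and t = 10:30 the flow falls from 16 to 11 m³/s over 3×1 h = 3 h.
Per-interval ratio K = (11/16)^(1/3) = 0.8826; K_d = K^(24/1) = 0.050.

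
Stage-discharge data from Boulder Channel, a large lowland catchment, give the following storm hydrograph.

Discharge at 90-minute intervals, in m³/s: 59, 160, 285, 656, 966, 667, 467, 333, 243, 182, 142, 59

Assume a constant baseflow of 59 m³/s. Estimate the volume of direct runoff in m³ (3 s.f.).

Direct-runoff ordinates (Q − Q_b): 0.0, 101.0, 226.0, 597.0, 907.0, 608.0, 408.0, 274.0, 184.0, 123.0, 83.0, 0.0 m³/s.
ΣQ_DR = 3511 m³/s.
With Δt = 1.5 h = 5400 s, V = ΣQ_DR · Δt = 3511 × 5400 = 1.90 × 10^7 m³.

V ≈ 1.90 × 10^7 m³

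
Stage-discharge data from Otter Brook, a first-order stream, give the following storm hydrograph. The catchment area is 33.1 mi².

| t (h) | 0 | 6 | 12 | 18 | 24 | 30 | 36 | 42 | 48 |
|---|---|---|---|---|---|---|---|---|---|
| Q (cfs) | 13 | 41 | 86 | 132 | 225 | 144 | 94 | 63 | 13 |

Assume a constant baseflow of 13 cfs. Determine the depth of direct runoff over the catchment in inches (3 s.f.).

d ≈ 0.195 in

Direct runoff: 0.0, 28.0, 73.0, 119.0, 212.0, 131.0, 81.0, 50.0, 0.0 cfs; ΣQ_DR = 694.0 cfs.
V = ΣQ_DR · Δt = 694.0 × 21600 s = 1.499 × 10^7 ft³.
Over A = 33.1 mi², depth = V / A = 0.195 in.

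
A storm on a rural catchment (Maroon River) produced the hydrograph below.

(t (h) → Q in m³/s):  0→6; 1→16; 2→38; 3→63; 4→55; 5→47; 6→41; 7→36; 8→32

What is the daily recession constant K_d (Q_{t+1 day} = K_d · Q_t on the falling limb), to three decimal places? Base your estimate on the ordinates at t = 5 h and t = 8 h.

K_d ≈ 0.046

Between t = 5 h and t = 8 h the flow falls from 47 to 32 m³/s over 3×1 h = 3 h.
Per-interval ratio K = (32/47)^(1/3) = 0.8797; K_d = K^(24/1) = 0.046.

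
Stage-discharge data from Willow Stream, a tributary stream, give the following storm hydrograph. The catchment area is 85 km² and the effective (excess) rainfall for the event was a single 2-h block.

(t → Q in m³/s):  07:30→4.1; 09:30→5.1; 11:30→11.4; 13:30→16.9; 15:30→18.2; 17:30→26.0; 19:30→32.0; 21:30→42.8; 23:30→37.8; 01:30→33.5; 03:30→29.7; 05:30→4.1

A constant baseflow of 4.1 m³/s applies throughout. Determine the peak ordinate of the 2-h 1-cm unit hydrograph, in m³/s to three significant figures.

U_p ≈ 21.5 m³/s

Direct runoff: 0.0, 1.0, 7.3, 12.8, 14.1, 21.9, 27.9, 38.7, 33.7, 29.4, 25.6, 0.0 m³/s; ΣQ_DR = 212.4 m³/s, peak = 38.7 m³/s.
Runoff depth d = ΣQ_DR·Δt / A = 212.4 × 7200 / (85 km²) = 17.99 mm.
The 1-cm UH is the DRH scaled by (10 mm)/d, so U_p = 38.7 × 10/17.99 = 21.5 m³/s.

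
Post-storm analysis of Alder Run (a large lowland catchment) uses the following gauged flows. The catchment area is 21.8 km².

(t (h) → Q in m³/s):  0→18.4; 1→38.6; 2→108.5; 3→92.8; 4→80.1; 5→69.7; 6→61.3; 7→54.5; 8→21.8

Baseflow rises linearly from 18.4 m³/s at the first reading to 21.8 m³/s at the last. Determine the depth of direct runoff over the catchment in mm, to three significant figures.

d ≈ 60.2 mm

Direct runoff: 0.00, 19.77, 89.25, 73.12, 60.00, 49.17, 40.35, 33.12, 0.00 m³/s; ΣQ_DR = 364.8 m³/s.
V = ΣQ_DR · Δt = 364.8 × 3600 s = 1.313 × 10^6 m³.
Over A = 21.8 km², depth = V / A = 60.2 mm.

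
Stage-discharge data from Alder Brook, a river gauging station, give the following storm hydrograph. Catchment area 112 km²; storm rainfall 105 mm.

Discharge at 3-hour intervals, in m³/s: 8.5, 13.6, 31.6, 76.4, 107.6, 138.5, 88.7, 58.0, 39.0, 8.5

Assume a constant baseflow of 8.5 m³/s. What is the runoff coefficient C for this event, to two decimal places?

ΣQ_DR = 485.4 m³/s; V = ΣQ_DR·Δt = 5.242 × 10^6 m³.
Runoff depth d = V / A = 46.81 mm.
C = d / P = 46.81 / 105 = 0.45.

C ≈ 0.45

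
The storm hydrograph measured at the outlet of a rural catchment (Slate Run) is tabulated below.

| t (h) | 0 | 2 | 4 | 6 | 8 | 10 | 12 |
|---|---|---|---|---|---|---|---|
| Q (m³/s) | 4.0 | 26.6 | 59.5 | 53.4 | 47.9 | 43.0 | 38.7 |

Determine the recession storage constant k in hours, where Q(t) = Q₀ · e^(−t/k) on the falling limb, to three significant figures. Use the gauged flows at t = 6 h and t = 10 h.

k ≈ 18.5 h

On the falling limb, Q drops from 53.4 to 43.0 m³/s between t = 6 h and t = 10 h (Δt = 4 h).
k = −Δt / ln(Q₂/Q₁) = −4 / ln(43.0/53.4) = 18.5 h.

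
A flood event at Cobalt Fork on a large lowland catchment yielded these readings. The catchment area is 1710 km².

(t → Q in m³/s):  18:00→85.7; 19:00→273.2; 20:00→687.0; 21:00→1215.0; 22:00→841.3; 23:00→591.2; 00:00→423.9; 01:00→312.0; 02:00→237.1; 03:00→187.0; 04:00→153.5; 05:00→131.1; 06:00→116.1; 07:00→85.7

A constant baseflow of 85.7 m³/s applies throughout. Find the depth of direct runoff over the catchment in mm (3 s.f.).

Direct runoff: 0.0, 187.5, 601.3, 1129.3, 755.6, 505.5, 338.2, 226.3, 151.4, 101.3, 67.8, 45.4, 30.4, 0.0 m³/s; ΣQ_DR = 4140 m³/s.
V = ΣQ_DR · Δt = 4140 × 3600 s = 1.490 × 10^7 m³.
Over A = 1710 km², depth = V / A = 8.72 mm.

d ≈ 8.72 mm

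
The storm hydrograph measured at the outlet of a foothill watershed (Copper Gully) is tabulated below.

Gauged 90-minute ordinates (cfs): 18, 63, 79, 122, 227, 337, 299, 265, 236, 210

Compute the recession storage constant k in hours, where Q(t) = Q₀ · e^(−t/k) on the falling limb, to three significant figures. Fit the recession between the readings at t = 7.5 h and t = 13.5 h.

k ≈ 12.7 h

On the falling limb, Q drops from 337 to 210 cfs between t = 7.5 h and t = 13.5 h (Δt = 6 h).
k = −Δt / ln(Q₂/Q₁) = −6 / ln(210/337) = 12.7 h.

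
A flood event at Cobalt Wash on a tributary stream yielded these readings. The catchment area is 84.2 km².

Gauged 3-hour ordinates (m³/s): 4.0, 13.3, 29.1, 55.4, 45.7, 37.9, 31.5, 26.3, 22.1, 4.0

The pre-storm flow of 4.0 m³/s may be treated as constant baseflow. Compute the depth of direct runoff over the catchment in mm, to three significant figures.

d ≈ 29.4 mm

Direct runoff: 0.0, 9.3, 25.1, 51.4, 41.7, 33.9, 27.5, 22.3, 18.1, 0.0 m³/s; ΣQ_DR = 229.3 m³/s.
V = ΣQ_DR · Δt = 229.3 × 10800 s = 2.476 × 10^6 m³.
Over A = 84.2 km², depth = V / A = 29.4 mm.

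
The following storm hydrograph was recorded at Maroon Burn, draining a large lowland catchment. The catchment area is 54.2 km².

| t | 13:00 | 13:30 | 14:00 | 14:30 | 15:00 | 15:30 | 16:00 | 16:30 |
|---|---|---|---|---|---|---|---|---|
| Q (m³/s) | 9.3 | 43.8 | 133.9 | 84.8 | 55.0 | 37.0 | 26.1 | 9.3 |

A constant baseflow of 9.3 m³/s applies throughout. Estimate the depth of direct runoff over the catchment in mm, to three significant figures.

Direct runoff: 0.0, 34.5, 124.6, 75.5, 45.7, 27.7, 16.8, 0.0 m³/s; ΣQ_DR = 324.8 m³/s.
V = ΣQ_DR · Δt = 324.8 × 1800 s = 5.846 × 10^5 m³.
Over A = 54.2 km², depth = V / A = 10.8 mm.

d ≈ 10.8 mm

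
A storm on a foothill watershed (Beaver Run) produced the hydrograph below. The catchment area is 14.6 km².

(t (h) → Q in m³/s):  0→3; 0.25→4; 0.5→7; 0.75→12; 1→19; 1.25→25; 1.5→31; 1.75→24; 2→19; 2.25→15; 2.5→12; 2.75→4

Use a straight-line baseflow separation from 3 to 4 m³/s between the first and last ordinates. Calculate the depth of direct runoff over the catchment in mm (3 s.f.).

Direct runoff: 0.00, 0.91, 3.82, 8.73, 15.64, 21.55, 27.45, 20.36, 15.27, 11.18, 8.09, 0.00 m³/s; ΣQ_DR = 133.0 m³/s.
V = ΣQ_DR · Δt = 133.0 × 900 s = 1.197 × 10^5 m³.
Over A = 14.6 km², depth = V / A = 8.20 mm.

d ≈ 8.20 mm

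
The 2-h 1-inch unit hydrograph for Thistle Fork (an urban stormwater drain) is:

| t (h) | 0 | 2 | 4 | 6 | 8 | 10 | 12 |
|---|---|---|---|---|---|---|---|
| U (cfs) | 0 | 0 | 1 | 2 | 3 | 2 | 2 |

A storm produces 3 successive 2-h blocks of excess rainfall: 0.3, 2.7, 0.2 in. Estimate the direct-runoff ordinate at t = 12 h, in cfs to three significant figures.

By discrete convolution, Q_j = Σ (P_i / 1 in) · U_{j−i}.
At t = 12 h (j=6): Q = (0.3/1)·2 + (2.7/1)·2 + (0.2/1)·3 = 6.60 cfs.

Q ≈ 6.60 cfs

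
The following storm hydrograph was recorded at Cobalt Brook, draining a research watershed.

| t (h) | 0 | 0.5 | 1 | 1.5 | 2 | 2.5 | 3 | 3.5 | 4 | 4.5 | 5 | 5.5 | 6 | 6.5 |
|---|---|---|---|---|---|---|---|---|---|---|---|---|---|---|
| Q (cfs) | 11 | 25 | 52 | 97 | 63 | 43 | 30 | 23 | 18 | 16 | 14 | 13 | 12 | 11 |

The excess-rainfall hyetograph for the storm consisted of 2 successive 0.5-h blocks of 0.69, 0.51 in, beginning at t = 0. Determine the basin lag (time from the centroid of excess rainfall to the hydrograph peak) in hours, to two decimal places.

t_L ≈ 1.04 h

Centroid of excess rainfall: t_c = Σ P_i·t̄_i / ΣP_i = 0.4625 h (block centres at 0.25, 0.75 h).
Hydrograph peak occurs at t = 1.5 h, so basin lag t_L = 1.5 − 0.4625 = 1.04 h.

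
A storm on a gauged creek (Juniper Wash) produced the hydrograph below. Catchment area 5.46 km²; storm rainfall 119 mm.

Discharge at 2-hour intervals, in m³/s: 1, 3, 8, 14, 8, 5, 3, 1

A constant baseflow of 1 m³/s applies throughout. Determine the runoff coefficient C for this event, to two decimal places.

C ≈ 0.39

ΣQ_DR = 35.00 m³/s; V = ΣQ_DR·Δt = 2.520 × 10^5 m³.
Runoff depth d = V / A = 46.15 mm.
C = d / P = 46.15 / 119 = 0.39.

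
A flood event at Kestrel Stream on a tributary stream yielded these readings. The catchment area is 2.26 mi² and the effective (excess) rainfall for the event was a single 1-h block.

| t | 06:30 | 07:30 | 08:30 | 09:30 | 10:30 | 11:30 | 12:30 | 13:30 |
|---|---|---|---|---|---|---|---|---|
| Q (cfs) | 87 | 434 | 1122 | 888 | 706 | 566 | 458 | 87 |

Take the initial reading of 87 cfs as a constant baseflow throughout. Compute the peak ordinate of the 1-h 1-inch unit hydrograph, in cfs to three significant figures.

Direct runoff: 0.0, 347.0, 1035.0, 801.0, 619.0, 479.0, 371.0, 0.0 cfs; ΣQ_DR = 3652 cfs, peak = 1035.0 cfs.
Runoff depth d = ΣQ_DR·Δt / A = 3652 × 3600 / (2.26 mi²) = 2.504 in.
The 1-inch UH is the DRH scaled by (1 in)/d, so U_p = 1035.0 × 1/2.504 = 413 cfs.

U_p ≈ 413 cfs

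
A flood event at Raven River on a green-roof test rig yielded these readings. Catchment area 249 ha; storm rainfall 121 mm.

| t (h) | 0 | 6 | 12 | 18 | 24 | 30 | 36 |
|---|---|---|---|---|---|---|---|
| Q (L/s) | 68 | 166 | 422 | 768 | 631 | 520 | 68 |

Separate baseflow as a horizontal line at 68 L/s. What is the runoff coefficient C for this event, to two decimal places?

ΣQ_DR = 2167 L/s; V = ΣQ_DR·Δt = 4.681 × 10^7 L.
Runoff depth d = V / A = 18.80 mm.
C = d / P = 18.80 / 121 = 0.16.

C ≈ 0.16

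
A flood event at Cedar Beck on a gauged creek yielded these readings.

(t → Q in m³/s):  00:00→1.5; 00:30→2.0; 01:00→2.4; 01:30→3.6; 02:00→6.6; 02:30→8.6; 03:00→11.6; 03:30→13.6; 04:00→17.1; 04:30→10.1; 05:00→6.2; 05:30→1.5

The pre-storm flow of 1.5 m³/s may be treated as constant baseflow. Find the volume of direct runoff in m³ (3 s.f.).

V ≈ 1.20 × 10^5 m³

Direct-runoff ordinates (Q − Q_b): 0.0, 0.5, 0.9, 2.1, 5.1, 7.1, 10.1, 12.1, 15.6, 8.6, 4.7, 0.0 m³/s.
ΣQ_DR = 66.80 m³/s.
With Δt = 0.5 h = 1800 s, V = ΣQ_DR · Δt = 66.80 × 1800 = 1.20 × 10^5 m³.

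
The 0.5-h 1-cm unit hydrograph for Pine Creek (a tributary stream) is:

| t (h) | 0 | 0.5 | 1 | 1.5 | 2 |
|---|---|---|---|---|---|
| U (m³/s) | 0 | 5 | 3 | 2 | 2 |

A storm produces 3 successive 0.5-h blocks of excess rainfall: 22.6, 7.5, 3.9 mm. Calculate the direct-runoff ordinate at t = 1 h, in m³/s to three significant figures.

By discrete convolution, Q_j = Σ (P_i / 10 mm) · U_{j−i}.
At t = 1 h (j=2): Q = (22.6/10)·3 + (7.5/10)·5 + (3.9/10)·0 = 10.5 m³/s.

Q ≈ 10.5 m³/s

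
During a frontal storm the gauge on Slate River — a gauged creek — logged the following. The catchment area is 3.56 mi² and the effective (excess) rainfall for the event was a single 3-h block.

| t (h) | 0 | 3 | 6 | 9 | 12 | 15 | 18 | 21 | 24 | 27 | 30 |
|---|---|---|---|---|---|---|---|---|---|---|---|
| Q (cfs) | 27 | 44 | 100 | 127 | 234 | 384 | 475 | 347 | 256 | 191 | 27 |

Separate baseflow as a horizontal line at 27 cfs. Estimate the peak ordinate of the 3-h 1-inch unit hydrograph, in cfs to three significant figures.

Direct runoff: 0.0, 17.0, 73.0, 100.0, 207.0, 357.0, 448.0, 320.0, 229.0, 164.0, 0.0 cfs; ΣQ_DR = 1915 cfs, peak = 448.0 cfs.
Runoff depth d = ΣQ_DR·Δt / A = 1915 × 10800 / (3.56 mi²) = 2.501 in.
The 1-inch UH is the DRH scaled by (1 in)/d, so U_p = 448.0 × 1/2.501 = 179 cfs.

U_p ≈ 179 cfs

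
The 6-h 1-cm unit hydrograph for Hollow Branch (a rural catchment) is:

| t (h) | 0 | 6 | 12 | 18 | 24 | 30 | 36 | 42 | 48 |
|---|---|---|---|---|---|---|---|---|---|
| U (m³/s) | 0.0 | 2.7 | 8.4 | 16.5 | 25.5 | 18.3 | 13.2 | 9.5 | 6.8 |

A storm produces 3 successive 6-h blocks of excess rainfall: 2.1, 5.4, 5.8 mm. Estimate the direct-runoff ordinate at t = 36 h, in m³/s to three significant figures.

Q ≈ 27.4 m³/s

By discrete convolution, Q_j = Σ (P_i / 10 mm) · U_{j−i}.
At t = 36 h (j=6): Q = (2.1/10)·13.2 + (5.4/10)·18.3 + (5.8/10)·25.5 = 27.4 m³/s.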